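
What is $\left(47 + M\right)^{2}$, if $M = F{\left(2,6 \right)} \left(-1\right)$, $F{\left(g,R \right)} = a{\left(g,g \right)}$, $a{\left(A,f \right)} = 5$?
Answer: $1764$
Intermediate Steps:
$F{\left(g,R \right)} = 5$
$M = -5$ ($M = 5 \left(-1\right) = -5$)
$\left(47 + M\right)^{2} = \left(47 - 5\right)^{2} = 42^{2} = 1764$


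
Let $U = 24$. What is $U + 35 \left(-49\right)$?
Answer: $-1691$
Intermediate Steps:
$U + 35 \left(-49\right) = 24 + 35 \left(-49\right) = 24 - 1715 = -1691$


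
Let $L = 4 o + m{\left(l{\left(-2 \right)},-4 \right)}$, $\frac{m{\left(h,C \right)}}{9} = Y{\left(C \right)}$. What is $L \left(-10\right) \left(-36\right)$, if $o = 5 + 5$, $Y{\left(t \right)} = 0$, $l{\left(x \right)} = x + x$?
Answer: $14400$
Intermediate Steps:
$l{\left(x \right)} = 2 x$
$m{\left(h,C \right)} = 0$ ($m{\left(h,C \right)} = 9 \cdot 0 = 0$)
$o = 10$
$L = 40$ ($L = 4 \cdot 10 + 0 = 40 + 0 = 40$)
$L \left(-10\right) \left(-36\right) = 40 \left(-10\right) \left(-36\right) = \left(-400\right) \left(-36\right) = 14400$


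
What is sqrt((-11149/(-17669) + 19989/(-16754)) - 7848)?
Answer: I*sqrt(687782406503819185318)/296026426 ≈ 88.592*I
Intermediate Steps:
sqrt((-11149/(-17669) + 19989/(-16754)) - 7848) = sqrt((-11149*(-1/17669) + 19989*(-1/16754)) - 7848) = sqrt((11149/17669 - 19989/16754) - 7848) = sqrt(-166395295/296026426 - 7848) = sqrt(-2323381786543/296026426) = I*sqrt(687782406503819185318)/296026426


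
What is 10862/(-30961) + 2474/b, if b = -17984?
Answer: -135969861/278401312 ≈ -0.48840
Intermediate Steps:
10862/(-30961) + 2474/b = 10862/(-30961) + 2474/(-17984) = 10862*(-1/30961) + 2474*(-1/17984) = -10862/30961 - 1237/8992 = -135969861/278401312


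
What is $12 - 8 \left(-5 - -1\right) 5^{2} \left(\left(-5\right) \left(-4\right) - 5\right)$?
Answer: $12012$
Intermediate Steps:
$12 - 8 \left(-5 - -1\right) 5^{2} \left(\left(-5\right) \left(-4\right) - 5\right) = 12 - 8 \left(-5 + 1\right) 25 \left(20 - 5\right) = 12 - 8 \left(-4\right) 25 \cdot 15 = 12 - 8 \left(\left(-100\right) 15\right) = 12 - -12000 = 12 + 12000 = 12012$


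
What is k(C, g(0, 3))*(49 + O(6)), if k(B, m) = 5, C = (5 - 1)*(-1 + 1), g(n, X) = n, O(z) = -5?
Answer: 220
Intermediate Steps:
C = 0 (C = 4*0 = 0)
k(C, g(0, 3))*(49 + O(6)) = 5*(49 - 5) = 5*44 = 220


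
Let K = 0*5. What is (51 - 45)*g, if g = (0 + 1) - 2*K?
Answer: 6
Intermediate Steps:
K = 0
g = 1 (g = (0 + 1) - 2*0 = 1 + 0 = 1)
(51 - 45)*g = (51 - 45)*1 = 6*1 = 6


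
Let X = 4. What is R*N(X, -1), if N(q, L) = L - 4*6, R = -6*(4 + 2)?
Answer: 900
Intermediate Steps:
R = -36 (R = -6*6 = -36)
N(q, L) = -24 + L (N(q, L) = L - 24 = -24 + L)
R*N(X, -1) = -36*(-24 - 1) = -36*(-25) = 900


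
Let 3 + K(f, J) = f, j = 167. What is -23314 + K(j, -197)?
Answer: -23150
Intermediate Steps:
K(f, J) = -3 + f
-23314 + K(j, -197) = -23314 + (-3 + 167) = -23314 + 164 = -23150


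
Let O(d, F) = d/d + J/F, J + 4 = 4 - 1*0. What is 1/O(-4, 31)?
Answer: 1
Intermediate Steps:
J = 0 (J = -4 + (4 - 1*0) = -4 + (4 + 0) = -4 + 4 = 0)
O(d, F) = 1 (O(d, F) = d/d + 0/F = 1 + 0 = 1)
1/O(-4, 31) = 1/1 = 1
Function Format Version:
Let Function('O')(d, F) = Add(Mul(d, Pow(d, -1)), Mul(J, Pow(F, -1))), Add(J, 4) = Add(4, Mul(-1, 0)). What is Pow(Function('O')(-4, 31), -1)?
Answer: 1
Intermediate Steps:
J = 0 (J = Add(-4, Add(4, Mul(-1, 0))) = Add(-4, Add(4, 0)) = Add(-4, 4) = 0)
Function('O')(d, F) = 1 (Function('O')(d, F) = Add(Mul(d, Pow(d, -1)), Mul(0, Pow(F, -1))) = Add(1, 0) = 1)
Pow(Function('O')(-4, 31), -1) = Pow(1, -1) = 1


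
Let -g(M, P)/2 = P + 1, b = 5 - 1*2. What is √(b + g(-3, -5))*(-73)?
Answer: -73*√11 ≈ -242.11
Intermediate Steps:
b = 3 (b = 5 - 2 = 3)
g(M, P) = -2 - 2*P (g(M, P) = -2*(P + 1) = -2*(1 + P) = -2 - 2*P)
√(b + g(-3, -5))*(-73) = √(3 + (-2 - 2*(-5)))*(-73) = √(3 + (-2 + 10))*(-73) = √(3 + 8)*(-73) = √11*(-73) = -73*√11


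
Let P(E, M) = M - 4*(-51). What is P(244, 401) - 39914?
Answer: -39309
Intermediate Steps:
P(E, M) = 204 + M (P(E, M) = M + 204 = 204 + M)
P(244, 401) - 39914 = (204 + 401) - 39914 = 605 - 39914 = -39309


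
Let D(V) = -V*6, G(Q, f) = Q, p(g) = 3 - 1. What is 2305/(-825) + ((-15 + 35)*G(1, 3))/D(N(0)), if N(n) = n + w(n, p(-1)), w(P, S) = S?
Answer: -736/165 ≈ -4.4606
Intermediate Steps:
p(g) = 2
N(n) = 2 + n (N(n) = n + 2 = 2 + n)
D(V) = -6*V
2305/(-825) + ((-15 + 35)*G(1, 3))/D(N(0)) = 2305/(-825) + ((-15 + 35)*1)/((-6*(2 + 0))) = 2305*(-1/825) + (20*1)/((-6*2)) = -461/165 + 20/(-12) = -461/165 + 20*(-1/12) = -461/165 - 5/3 = -736/165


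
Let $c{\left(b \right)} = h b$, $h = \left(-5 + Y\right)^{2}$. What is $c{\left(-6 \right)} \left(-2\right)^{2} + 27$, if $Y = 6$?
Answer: $3$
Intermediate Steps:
$h = 1$ ($h = \left(-5 + 6\right)^{2} = 1^{2} = 1$)
$c{\left(b \right)} = b$ ($c{\left(b \right)} = 1 b = b$)
$c{\left(-6 \right)} \left(-2\right)^{2} + 27 = - 6 \left(-2\right)^{2} + 27 = \left(-6\right) 4 + 27 = -24 + 27 = 3$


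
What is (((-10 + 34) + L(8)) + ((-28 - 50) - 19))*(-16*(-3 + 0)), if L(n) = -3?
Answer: -3648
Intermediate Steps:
(((-10 + 34) + L(8)) + ((-28 - 50) - 19))*(-16*(-3 + 0)) = (((-10 + 34) - 3) + ((-28 - 50) - 19))*(-16*(-3 + 0)) = ((24 - 3) + (-78 - 19))*(-16*(-3)) = (21 - 97)*48 = -76*48 = -3648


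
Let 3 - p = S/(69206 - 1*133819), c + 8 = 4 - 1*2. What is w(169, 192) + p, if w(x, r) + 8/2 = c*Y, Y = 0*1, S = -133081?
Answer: -197694/64613 ≈ -3.0597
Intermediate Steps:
c = -6 (c = -8 + (4 - 1*2) = -8 + (4 - 2) = -8 + 2 = -6)
Y = 0
p = 60758/64613 (p = 3 - (-133081)/(69206 - 1*133819) = 3 - (-133081)/(69206 - 133819) = 3 - (-133081)/(-64613) = 3 - (-133081)*(-1)/64613 = 3 - 1*133081/64613 = 3 - 133081/64613 = 60758/64613 ≈ 0.94034)
w(x, r) = -4 (w(x, r) = -4 - 6*0 = -4 + 0 = -4)
w(169, 192) + p = -4 + 60758/64613 = -197694/64613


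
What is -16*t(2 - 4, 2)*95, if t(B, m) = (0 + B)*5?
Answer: 15200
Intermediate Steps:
t(B, m) = 5*B (t(B, m) = B*5 = 5*B)
-16*t(2 - 4, 2)*95 = -80*(2 - 4)*95 = -80*(-2)*95 = -16*(-10)*95 = 160*95 = 15200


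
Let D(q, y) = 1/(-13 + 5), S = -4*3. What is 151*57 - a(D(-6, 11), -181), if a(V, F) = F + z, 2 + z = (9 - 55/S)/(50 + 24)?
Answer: 7805357/888 ≈ 8789.8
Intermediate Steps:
S = -12
D(q, y) = -⅛ (D(q, y) = 1/(-8) = -⅛)
z = -1613/888 (z = -2 + (9 - 55/(-12))/(50 + 24) = -2 + (9 - 55*(-1/12))/74 = -2 + (9 + 55/12)*(1/74) = -2 + (163/12)*(1/74) = -2 + 163/888 = -1613/888 ≈ -1.8164)
a(V, F) = -1613/888 + F (a(V, F) = F - 1613/888 = -1613/888 + F)
151*57 - a(D(-6, 11), -181) = 151*57 - (-1613/888 - 181) = 8607 - 1*(-162341/888) = 8607 + 162341/888 = 7805357/888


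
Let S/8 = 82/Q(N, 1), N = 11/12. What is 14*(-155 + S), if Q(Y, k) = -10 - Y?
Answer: -394478/131 ≈ -3011.3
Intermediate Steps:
N = 11/12 (N = 11*(1/12) = 11/12 ≈ 0.91667)
S = -7872/131 (S = 8*(82/(-10 - 1*11/12)) = 8*(82/(-10 - 11/12)) = 8*(82/(-131/12)) = 8*(82*(-12/131)) = 8*(-984/131) = -7872/131 ≈ -60.092)
14*(-155 + S) = 14*(-155 - 7872/131) = 14*(-28177/131) = -394478/131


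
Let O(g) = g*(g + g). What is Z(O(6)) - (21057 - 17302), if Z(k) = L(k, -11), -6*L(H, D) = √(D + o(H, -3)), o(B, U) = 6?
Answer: -3755 - I*√5/6 ≈ -3755.0 - 0.37268*I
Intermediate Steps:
L(H, D) = -√(6 + D)/6 (L(H, D) = -√(D + 6)/6 = -√(6 + D)/6)
O(g) = 2*g² (O(g) = g*(2*g) = 2*g²)
Z(k) = -I*√5/6 (Z(k) = -√(6 - 11)/6 = -I*√5/6)
Z(O(6)) - (21057 - 17302) = -I*√5/6 - (21057 - 17302) = -I*√5/6 - 1*3755 = -I*√5/6 - 3755 = -3755 - I*√5/6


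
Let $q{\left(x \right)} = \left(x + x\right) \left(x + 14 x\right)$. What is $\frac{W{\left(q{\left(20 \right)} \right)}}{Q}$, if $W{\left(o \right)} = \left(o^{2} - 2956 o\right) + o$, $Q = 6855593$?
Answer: $\frac{108540000}{6855593} \approx 15.832$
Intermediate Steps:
$q{\left(x \right)} = 30 x^{2}$ ($q{\left(x \right)} = 2 x 15 x = 30 x^{2}$)
$W{\left(o \right)} = o^{2} - 2955 o$
$\frac{W{\left(q{\left(20 \right)} \right)}}{Q} = \frac{30 \cdot 20^{2} \left(-2955 + 30 \cdot 20^{2}\right)}{6855593} = 30 \cdot 400 \left(-2955 + 30 \cdot 400\right) \frac{1}{6855593} = 12000 \left(-2955 + 12000\right) \frac{1}{6855593} = 12000 \cdot 9045 \cdot \frac{1}{6855593} = 108540000 \cdot \frac{1}{6855593} = \frac{108540000}{6855593}$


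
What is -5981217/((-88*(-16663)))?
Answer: -543747/133304 ≈ -4.0790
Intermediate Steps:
-5981217/((-88*(-16663))) = -5981217/1466344 = -5981217*1/1466344 = -543747/133304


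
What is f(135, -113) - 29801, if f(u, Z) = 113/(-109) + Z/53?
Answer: -172178683/5777 ≈ -29804.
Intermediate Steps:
f(u, Z) = -113/109 + Z/53 (f(u, Z) = 113*(-1/109) + Z*(1/53) = -113/109 + Z/53)
f(135, -113) - 29801 = (-113/109 + (1/53)*(-113)) - 29801 = (-113/109 - 113/53) - 29801 = -18306/5777 - 29801 = -172178683/5777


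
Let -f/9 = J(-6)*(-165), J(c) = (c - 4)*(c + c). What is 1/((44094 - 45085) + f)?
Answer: 1/177209 ≈ 5.6431e-6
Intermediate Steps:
J(c) = 2*c*(-4 + c) (J(c) = (-4 + c)*(2*c) = 2*c*(-4 + c))
f = 178200 (f = -9*2*(-6)*(-4 - 6)*(-165) = -9*2*(-6)*(-10)*(-165) = -1080*(-165) = -9*(-19800) = 178200)
1/((44094 - 45085) + f) = 1/((44094 - 45085) + 178200) = 1/(-991 + 178200) = 1/177209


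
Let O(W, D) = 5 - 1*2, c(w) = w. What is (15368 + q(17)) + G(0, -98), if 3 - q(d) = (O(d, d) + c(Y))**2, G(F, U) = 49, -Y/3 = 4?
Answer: 15339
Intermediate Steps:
Y = -12 (Y = -3*4 = -12)
O(W, D) = 3 (O(W, D) = 5 - 2 = 3)
q(d) = -78 (q(d) = 3 - (3 - 12)**2 = 3 - 1*(-9)**2 = 3 - 1*81 = 3 - 81 = -78)
(15368 + q(17)) + G(0, -98) = (15368 - 78) + 49 = 15290 + 49 = 15339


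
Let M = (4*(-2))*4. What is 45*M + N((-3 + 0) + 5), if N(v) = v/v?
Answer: -1439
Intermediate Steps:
N(v) = 1
M = -32 (M = -8*4 = -32)
45*M + N((-3 + 0) + 5) = 45*(-32) + 1 = -1440 + 1 = -1439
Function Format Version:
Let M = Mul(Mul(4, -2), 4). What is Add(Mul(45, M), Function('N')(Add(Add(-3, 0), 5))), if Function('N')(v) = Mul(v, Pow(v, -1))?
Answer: -1439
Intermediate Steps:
Function('N')(v) = 1
M = -32 (M = Mul(-8, 4) = -32)
Add(Mul(45, M), Function('N')(Add(Add(-3, 0), 5))) = Add(Mul(45, -32), 1) = Add(-1440, 1) = -1439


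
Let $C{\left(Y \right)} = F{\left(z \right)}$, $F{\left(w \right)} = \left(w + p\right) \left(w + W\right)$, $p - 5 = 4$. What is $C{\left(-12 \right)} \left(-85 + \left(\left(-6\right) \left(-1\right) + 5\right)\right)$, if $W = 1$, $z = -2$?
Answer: $518$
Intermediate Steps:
$p = 9$ ($p = 5 + 4 = 9$)
$F{\left(w \right)} = \left(1 + w\right) \left(9 + w\right)$ ($F{\left(w \right)} = \left(w + 9\right) \left(w + 1\right) = \left(9 + w\right) \left(1 + w\right) = \left(1 + w\right) \left(9 + w\right)$)
$C{\left(Y \right)} = -7$ ($C{\left(Y \right)} = 9 + \left(-2\right)^{2} + 10 \left(-2\right) = 9 + 4 - 20 = -7$)
$C{\left(-12 \right)} \left(-85 + \left(\left(-6\right) \left(-1\right) + 5\right)\right) = - 7 \left(-85 + \left(\left(-6\right) \left(-1\right) + 5\right)\right) = - 7 \left(-85 + \left(6 + 5\right)\right) = - 7 \left(-85 + 11\right) = \left(-7\right) \left(-74\right) = 518$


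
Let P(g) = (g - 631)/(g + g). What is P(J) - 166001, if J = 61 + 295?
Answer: -118192987/712 ≈ -1.6600e+5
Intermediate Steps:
J = 356
P(g) = (-631 + g)/(2*g) (P(g) = (-631 + g)/((2*g)) = (-631 + g)*(1/(2*g)) = (-631 + g)/(2*g))
P(J) - 166001 = (½)*(-631 + 356)/356 - 166001 = (½)*(1/356)*(-275) - 166001 = -275/712 - 166001 = -118192987/712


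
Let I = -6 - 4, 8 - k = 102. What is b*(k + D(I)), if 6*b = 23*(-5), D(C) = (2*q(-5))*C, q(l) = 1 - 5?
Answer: 805/3 ≈ 268.33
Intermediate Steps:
k = -94 (k = 8 - 1*102 = 8 - 102 = -94)
q(l) = -4
I = -10
D(C) = -8*C (D(C) = (2*(-4))*C = -8*C)
b = -115/6 (b = (23*(-5))/6 = (⅙)*(-115) = -115/6 ≈ -19.167)
b*(k + D(I)) = -115*(-94 - 8*(-10))/6 = -115*(-94 + 80)/6 = -115/6*(-14) = 805/3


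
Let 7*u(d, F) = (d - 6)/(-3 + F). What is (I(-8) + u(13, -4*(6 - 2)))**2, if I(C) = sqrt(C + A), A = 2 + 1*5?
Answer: (1 - 19*I)**2/361 ≈ -0.99723 - 0.10526*I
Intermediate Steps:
A = 7 (A = 2 + 5 = 7)
u(d, F) = (-6 + d)/(7*(-3 + F)) (u(d, F) = ((d - 6)/(-3 + F))/7 = ((-6 + d)/(-3 + F))/7 = (-6 + d)/(7*(-3 + F)))
I(C) = sqrt(7 + C) (I(C) = sqrt(C + 7) = sqrt(7 + C))
(I(-8) + u(13, -4*(6 - 2)))**2 = (sqrt(7 - 8) + (-6 + 13)/(7*(-3 - 4*(6 - 2))))**2 = (sqrt(-1) + (1/7)*7/(-3 - 4*4))**2 = (I + (1/7)*7/(-3 - 16))**2 = (I + (1/7)*7/(-19))**2 = (I + (1/7)*(-1/19)*7)**2 = (I - 1/19)**2 = (-1/19 + I)**2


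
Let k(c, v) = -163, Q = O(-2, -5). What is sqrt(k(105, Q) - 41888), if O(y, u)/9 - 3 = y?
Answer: I*sqrt(42051) ≈ 205.06*I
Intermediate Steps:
O(y, u) = 27 + 9*y
Q = 9 (Q = 27 + 9*(-2) = 27 - 18 = 9)
sqrt(k(105, Q) - 41888) = sqrt(-163 - 41888) = sqrt(-42051) = I*sqrt(42051)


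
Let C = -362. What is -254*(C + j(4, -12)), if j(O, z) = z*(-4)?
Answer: 79756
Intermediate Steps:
j(O, z) = -4*z
-254*(C + j(4, -12)) = -254*(-362 - 4*(-12)) = -254*(-362 + 48) = -254*(-314) = 79756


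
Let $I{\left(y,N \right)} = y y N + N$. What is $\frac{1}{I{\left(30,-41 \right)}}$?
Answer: $- \frac{1}{36941} \approx -2.707 \cdot 10^{-5}$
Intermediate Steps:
$I{\left(y,N \right)} = N + N y^{2}$ ($I{\left(y,N \right)} = y^{2} N + N = N y^{2} + N = N + N y^{2}$)
$\frac{1}{I{\left(30,-41 \right)}} = \frac{1}{\left(-41\right) \left(1 + 30^{2}\right)} = \frac{1}{\left(-41\right) \left(1 + 900\right)} = \frac{1}{\left(-41\right) 901} = \frac{1}{-36941} = - \frac{1}{36941}$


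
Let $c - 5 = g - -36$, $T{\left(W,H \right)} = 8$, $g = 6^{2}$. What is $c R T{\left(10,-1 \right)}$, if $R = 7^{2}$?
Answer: $30184$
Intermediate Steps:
$R = 49$
$g = 36$
$c = 77$ ($c = 5 + \left(36 - -36\right) = 5 + \left(36 + 36\right) = 5 + 72 = 77$)
$c R T{\left(10,-1 \right)} = 77 \cdot 49 \cdot 8 = 3773 \cdot 8 = 30184$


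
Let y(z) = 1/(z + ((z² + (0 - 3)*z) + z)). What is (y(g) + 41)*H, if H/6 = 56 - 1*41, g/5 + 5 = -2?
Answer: 51661/14 ≈ 3690.1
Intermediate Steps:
g = -35 (g = -25 + 5*(-2) = -25 - 10 = -35)
y(z) = 1/(z² - z) (y(z) = 1/(z + ((z² - 3*z) + z)) = 1/(z + (z² - 2*z)) = 1/(z² - z))
H = 90 (H = 6*(56 - 1*41) = 6*(56 - 41) = 6*15 = 90)
(y(g) + 41)*H = (1/((-35)*(-1 - 35)) + 41)*90 = (-1/35/(-36) + 41)*90 = (-1/35*(-1/36) + 41)*90 = (1/1260 + 41)*90 = (51661/1260)*90 = 51661/14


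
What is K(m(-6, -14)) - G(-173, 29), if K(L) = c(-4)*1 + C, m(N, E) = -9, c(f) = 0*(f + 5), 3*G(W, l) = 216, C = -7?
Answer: -79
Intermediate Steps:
G(W, l) = 72 (G(W, l) = (1/3)*216 = 72)
c(f) = 0 (c(f) = 0*(5 + f) = 0)
K(L) = -7 (K(L) = 0*1 - 7 = 0 - 7 = -7)
K(m(-6, -14)) - G(-173, 29) = -7 - 1*72 = -7 - 72 = -79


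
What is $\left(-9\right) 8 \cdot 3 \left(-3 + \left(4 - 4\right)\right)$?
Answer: $648$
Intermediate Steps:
$\left(-9\right) 8 \cdot 3 \left(-3 + \left(4 - 4\right)\right) = - 72 \cdot 3 \left(-3 + \left(4 - 4\right)\right) = - 72 \cdot 3 \left(-3 + 0\right) = - 72 \cdot 3 \left(-3\right) = \left(-72\right) \left(-9\right) = 648$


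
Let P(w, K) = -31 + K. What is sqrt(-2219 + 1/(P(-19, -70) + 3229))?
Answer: I*sqrt(5427886242)/1564 ≈ 47.106*I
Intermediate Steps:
sqrt(-2219 + 1/(P(-19, -70) + 3229)) = sqrt(-2219 + 1/((-31 - 70) + 3229)) = sqrt(-2219 + 1/(-101 + 3229)) = sqrt(-2219 + 1/3128) = sqrt(-6941031/3128) = I*sqrt(5427886242)/1564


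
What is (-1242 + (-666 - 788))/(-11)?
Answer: 2696/11 ≈ 245.09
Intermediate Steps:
(-1242 + (-666 - 788))/(-11) = (-1242 - 1454)*(-1/11) = -2696*(-1/11) = 2696/11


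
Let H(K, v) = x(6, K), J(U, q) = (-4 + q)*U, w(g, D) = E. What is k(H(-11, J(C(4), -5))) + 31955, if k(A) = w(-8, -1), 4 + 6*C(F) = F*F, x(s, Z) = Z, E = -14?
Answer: 31941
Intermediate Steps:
w(g, D) = -14
C(F) = -2/3 + F**2/6 (C(F) = -2/3 + (F*F)/6 = -2/3 + F**2/6)
J(U, q) = U*(-4 + q)
H(K, v) = K
k(A) = -14
k(H(-11, J(C(4), -5))) + 31955 = -14 + 31955 = 31941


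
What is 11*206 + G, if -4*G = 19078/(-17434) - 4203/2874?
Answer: 75713781583/33403544 ≈ 2266.6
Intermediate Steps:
G = 21350879/33403544 (G = -(19078/(-17434) - 4203/2874)/4 = -(19078*(-1/17434) - 4203*1/2874)/4 = -(-9539/8717 - 1401/958)/4 = -¼*(-21350879/8350886) = 21350879/33403544 ≈ 0.63918)
11*206 + G = 11*206 + 21350879/33403544 = 2266 + 21350879/33403544 = 75713781583/33403544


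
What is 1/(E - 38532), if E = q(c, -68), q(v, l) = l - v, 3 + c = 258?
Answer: -1/38855 ≈ -2.5737e-5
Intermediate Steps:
c = 255 (c = -3 + 258 = 255)
E = -323 (E = -68 - 1*255 = -68 - 255 = -323)
1/(E - 38532) = 1/(-323 - 38532) = 1/(-38855) = -1/38855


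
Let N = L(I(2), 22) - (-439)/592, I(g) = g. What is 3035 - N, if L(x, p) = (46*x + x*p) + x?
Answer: 1714585/592 ≈ 2896.3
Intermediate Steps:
L(x, p) = 47*x + p*x (L(x, p) = (46*x + p*x) + x = 47*x + p*x)
N = 82135/592 (N = 2*(47 + 22) - (-439)/592 = 2*69 - (-439)/592 = 138 - 1*(-439/592) = 138 + 439/592 = 82135/592 ≈ 138.74)
3035 - N = 3035 - 1*82135/592 = 3035 - 82135/592 = 1714585/592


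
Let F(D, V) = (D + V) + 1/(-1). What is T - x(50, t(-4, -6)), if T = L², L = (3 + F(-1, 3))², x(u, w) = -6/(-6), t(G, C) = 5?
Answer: 255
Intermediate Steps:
x(u, w) = 1 (x(u, w) = -6*(-⅙) = 1)
F(D, V) = -1 + D + V (F(D, V) = (D + V) - 1 = -1 + D + V)
L = 16 (L = (3 + (-1 - 1 + 3))² = (3 + 1)² = 4² = 16)
T = 256 (T = 16² = 256)
T - x(50, t(-4, -6)) = 256 - 1*1 = 256 - 1 = 255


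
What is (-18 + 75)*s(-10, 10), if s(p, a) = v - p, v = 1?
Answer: 627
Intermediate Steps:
s(p, a) = 1 - p
(-18 + 75)*s(-10, 10) = (-18 + 75)*(1 - 1*(-10)) = 57*(1 + 10) = 57*11 = 627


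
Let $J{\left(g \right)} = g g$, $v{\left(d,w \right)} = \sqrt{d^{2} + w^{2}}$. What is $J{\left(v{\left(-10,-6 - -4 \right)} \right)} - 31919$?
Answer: $-31815$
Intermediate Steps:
$J{\left(g \right)} = g^{2}$
$J{\left(v{\left(-10,-6 - -4 \right)} \right)} - 31919 = \left(\sqrt{\left(-10\right)^{2} + \left(-6 - -4\right)^{2}}\right)^{2} - 31919 = \left(\sqrt{100 + \left(-6 + 4\right)^{2}}\right)^{2} - 31919 = \left(\sqrt{100 + \left(-2\right)^{2}}\right)^{2} - 31919 = \left(\sqrt{100 + 4}\right)^{2} - 31919 = \left(\sqrt{104}\right)^{2} - 31919 = \left(2 \sqrt{26}\right)^{2} - 31919 = 104 - 31919 = -31815$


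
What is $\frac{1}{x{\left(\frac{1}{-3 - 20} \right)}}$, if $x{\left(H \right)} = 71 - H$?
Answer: $\frac{23}{1634} \approx 0.014076$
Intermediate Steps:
$\frac{1}{x{\left(\frac{1}{-3 - 20} \right)}} = \frac{1}{71 - \frac{1}{-3 - 20}} = \frac{1}{71 - \frac{1}{-23}} = \frac{1}{71 - - \frac{1}{23}} = \frac{1}{71 + \frac{1}{23}} = \frac{1}{\frac{1634}{23}} = \frac{23}{1634}$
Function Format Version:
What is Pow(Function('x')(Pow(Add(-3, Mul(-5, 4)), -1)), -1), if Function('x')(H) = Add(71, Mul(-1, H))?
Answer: Rational(23, 1634) ≈ 0.014076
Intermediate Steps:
Pow(Function('x')(Pow(Add(-3, Mul(-5, 4)), -1)), -1) = Pow(Add(71, Mul(-1, Pow(Add(-3, Mul(-5, 4)), -1))), -1) = Pow(Add(71, Mul(-1, Pow(Add(-3, -20), -1))), -1) = Pow(Add(71, Mul(-1, Pow(-23, -1))), -1) = Pow(Add(71, Mul(-1, Rational(-1, 23))), -1) = Pow(Add(71, Rational(1, 23)), -1) = Pow(Rational(1634, 23), -1) = Rational(23, 1634)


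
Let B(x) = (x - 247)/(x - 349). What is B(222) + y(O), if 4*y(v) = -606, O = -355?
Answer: -38431/254 ≈ -151.30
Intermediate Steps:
B(x) = (-247 + x)/(-349 + x)
y(v) = -303/2 (y(v) = (1/4)*(-606) = -303/2)
B(222) + y(O) = (-247 + 222)/(-349 + 222) - 303/2 = -25/(-127) - 303/2 = -1/127*(-25) - 303/2 = 25/127 - 303/2 = -38431/254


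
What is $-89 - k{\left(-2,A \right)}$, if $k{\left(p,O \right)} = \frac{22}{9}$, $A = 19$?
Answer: $- \frac{823}{9} \approx -91.444$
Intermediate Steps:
$k{\left(p,O \right)} = \frac{22}{9}$ ($k{\left(p,O \right)} = 22 \cdot \frac{1}{9} = \frac{22}{9}$)
$-89 - k{\left(-2,A \right)} = -89 - \frac{22}{9} = - \frac{823}{9}$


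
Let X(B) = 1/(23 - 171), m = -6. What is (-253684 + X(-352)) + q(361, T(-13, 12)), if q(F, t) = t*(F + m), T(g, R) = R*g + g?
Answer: -46424493/148 ≈ -3.1368e+5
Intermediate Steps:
T(g, R) = g + R*g
q(F, t) = t*(-6 + F) (q(F, t) = t*(F - 6) = t*(-6 + F))
X(B) = -1/148 (X(B) = 1/(-148) = -1/148)
(-253684 + X(-352)) + q(361, T(-13, 12)) = (-253684 - 1/148) + (-13*(1 + 12))*(-6 + 361) = -37545233/148 - 13*13*355 = -37545233/148 - 169*355 = -37545233/148 - 59995 = -46424493/148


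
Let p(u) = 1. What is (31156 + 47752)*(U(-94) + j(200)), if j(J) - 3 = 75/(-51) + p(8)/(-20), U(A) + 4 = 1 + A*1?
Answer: -640673779/85 ≈ -7.5373e+6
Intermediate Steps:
U(A) = -3 + A (U(A) = -4 + (1 + A*1) = -4 + (1 + A) = -3 + A)
j(J) = 503/340 (j(J) = 3 + (75/(-51) + 1/(-20)) = 3 + (75*(-1/51) + 1*(-1/20)) = 3 + (-25/17 - 1/20) = 3 - 517/340 = 503/340)
(31156 + 47752)*(U(-94) + j(200)) = (31156 + 47752)*((-3 - 94) + 503/340) = 78908*(-97 + 503/340) = 78908*(-32477/340) = -640673779/85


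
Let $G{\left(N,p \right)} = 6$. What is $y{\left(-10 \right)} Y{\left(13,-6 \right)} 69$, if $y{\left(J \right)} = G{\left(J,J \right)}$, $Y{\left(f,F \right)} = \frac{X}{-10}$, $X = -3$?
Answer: $\frac{621}{5} \approx 124.2$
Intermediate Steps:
$Y{\left(f,F \right)} = \frac{3}{10}$ ($Y{\left(f,F \right)} = - \frac{3}{-10} = \left(-3\right) \left(- \frac{1}{10}\right) = \frac{3}{10}$)
$y{\left(J \right)} = 6$
$y{\left(-10 \right)} Y{\left(13,-6 \right)} 69 = 6 \cdot \frac{3}{10} \cdot 69 = \frac{9}{5} \cdot 69 = \frac{621}{5}$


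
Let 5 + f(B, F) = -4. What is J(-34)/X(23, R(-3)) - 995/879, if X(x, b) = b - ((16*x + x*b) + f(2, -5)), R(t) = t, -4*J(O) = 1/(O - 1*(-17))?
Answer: -67663/59772 ≈ -1.1320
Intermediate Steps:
f(B, F) = -9 (f(B, F) = -5 - 4 = -9)
J(O) = -1/(4*(17 + O)) (J(O) = -1/(4*(O - 1*(-17))) = -1/(4*(O + 17)) = -1/(4*(17 + O)))
X(x, b) = 9 + b - 16*x - b*x (X(x, b) = b - ((16*x + x*b) - 9) = b - ((16*x + b*x) - 9) = b - (-9 + 16*x + b*x) = b + (9 - 16*x - b*x) = 9 + b - 16*x - b*x)
J(-34)/X(23, R(-3)) - 995/879 = (-1/(68 + 4*(-34)))/(9 - 3 - 16*23 - 1*(-3)*23) - 995/879 = (-1/(68 - 136))/(9 - 3 - 368 + 69) - 995*1/879 = -1/(-68)/(-293) - 995/879 = -1*(-1/68)*(-1/293) - 995/879 = (1/68)*(-1/293) - 995/879 = -1/19924 - 995/879 = -67663/59772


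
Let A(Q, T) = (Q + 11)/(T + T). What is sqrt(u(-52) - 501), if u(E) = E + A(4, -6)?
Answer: I*sqrt(2217)/2 ≈ 23.543*I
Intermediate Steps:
A(Q, T) = (11 + Q)/(2*T) (A(Q, T) = (11 + Q)/((2*T)) = (11 + Q)*(1/(2*T)) = (11 + Q)/(2*T))
u(E) = -5/4 + E (u(E) = E + (1/2)*(11 + 4)/(-6) = E + (1/2)*(-1/6)*15 = E - 5/4 = -5/4 + E)
sqrt(u(-52) - 501) = sqrt((-5/4 - 52) - 501) = sqrt(-213/4 - 501) = sqrt(-2217/4) = I*sqrt(2217)/2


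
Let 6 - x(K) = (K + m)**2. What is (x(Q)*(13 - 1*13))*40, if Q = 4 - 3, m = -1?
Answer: 0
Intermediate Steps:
Q = 1
x(K) = 6 - (-1 + K)**2 (x(K) = 6 - (K - 1)**2 = 6 - (-1 + K)**2)
(x(Q)*(13 - 1*13))*40 = ((6 - (-1 + 1)**2)*(13 - 1*13))*40 = ((6 - 1*0**2)*(13 - 13))*40 = ((6 - 1*0)*0)*40 = ((6 + 0)*0)*40 = (6*0)*40 = 0*40 = 0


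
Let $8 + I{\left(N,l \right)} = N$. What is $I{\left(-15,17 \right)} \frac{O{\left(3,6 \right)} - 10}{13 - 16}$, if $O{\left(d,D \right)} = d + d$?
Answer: $- \frac{92}{3} \approx -30.667$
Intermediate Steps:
$O{\left(d,D \right)} = 2 d$
$I{\left(N,l \right)} = -8 + N$
$I{\left(-15,17 \right)} \frac{O{\left(3,6 \right)} - 10}{13 - 16} = \left(-8 - 15\right) \frac{2 \cdot 3 - 10}{13 - 16} = - 23 \frac{6 - 10}{-3} = - 23 \left(\left(-4\right) \left(- \frac{1}{3}\right)\right) = \left(-23\right) \frac{4}{3} = - \frac{92}{3}$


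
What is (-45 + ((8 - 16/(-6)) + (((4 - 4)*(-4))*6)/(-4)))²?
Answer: 10609/9 ≈ 1178.8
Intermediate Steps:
(-45 + ((8 - 16/(-6)) + (((4 - 4)*(-4))*6)/(-4)))² = (-45 + ((8 - 16*(-⅙)) + ((0*(-4))*6)*(-¼)))² = (-45 + ((8 + 8/3) + (0*6)*(-¼)))² = (-45 + (32/3 + 0*(-¼)))² = (-45 + (32/3 + 0))² = (-45 + 32/3)² = (-103/3)² = 10609/9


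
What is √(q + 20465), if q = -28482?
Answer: I*√8017 ≈ 89.538*I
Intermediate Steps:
√(q + 20465) = √(-28482 + 20465) = √(-8017) = I*√8017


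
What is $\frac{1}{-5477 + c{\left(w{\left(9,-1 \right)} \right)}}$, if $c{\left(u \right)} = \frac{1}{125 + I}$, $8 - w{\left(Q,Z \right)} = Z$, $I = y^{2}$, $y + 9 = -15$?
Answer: $- \frac{701}{3839376} \approx -0.00018258$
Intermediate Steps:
$y = -24$ ($y = -9 - 15 = -24$)
$I = 576$ ($I = \left(-24\right)^{2} = 576$)
$w{\left(Q,Z \right)} = 8 - Z$
$c{\left(u \right)} = \frac{1}{701}$ ($c{\left(u \right)} = \frac{1}{125 + 576} = \frac{1}{701}$)
$\frac{1}{-5477 + c{\left(w{\left(9,-1 \right)} \right)}} = \frac{1}{-5477 + \frac{1}{701}} = \frac{1}{- \frac{3839376}{701}} = - \frac{701}{3839376}$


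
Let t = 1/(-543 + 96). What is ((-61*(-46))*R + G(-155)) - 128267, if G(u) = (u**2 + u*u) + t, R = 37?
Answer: 10551434/447 ≈ 23605.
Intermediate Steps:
t = -1/447 (t = 1/(-447) = -1/447 ≈ -0.0022371)
G(u) = -1/447 + 2*u**2 (G(u) = (u**2 + u*u) - 1/447 = (u**2 + u**2) - 1/447 = 2*u**2 - 1/447 = -1/447 + 2*u**2)
((-61*(-46))*R + G(-155)) - 128267 = (-61*(-46)*37 + (-1/447 + 2*(-155)**2)) - 128267 = (2806*37 + (-1/447 + 2*24025)) - 128267 = (103822 + (-1/447 + 48050)) - 128267 = (103822 + 21478349/447) - 128267 = 67886783/447 - 128267 = 10551434/447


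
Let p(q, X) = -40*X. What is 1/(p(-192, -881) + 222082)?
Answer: 1/257322 ≈ 3.8862e-6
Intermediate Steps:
1/(p(-192, -881) + 222082) = 1/(-40*(-881) + 222082) = 1/(35240 + 222082) = 1/257322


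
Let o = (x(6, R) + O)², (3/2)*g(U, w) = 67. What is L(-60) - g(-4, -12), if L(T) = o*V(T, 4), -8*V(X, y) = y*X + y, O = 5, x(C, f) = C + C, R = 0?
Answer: 50885/6 ≈ 8480.8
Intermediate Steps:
g(U, w) = 134/3 (g(U, w) = (⅔)*67 = 134/3)
x(C, f) = 2*C
V(X, y) = -y/8 - X*y/8 (V(X, y) = -(y*X + y)/8 = -(X*y + y)/8 = -(y + X*y)/8 = -y/8 - X*y/8)
o = 289 (o = (2*6 + 5)² = (12 + 5)² = 17² = 289)
L(T) = -289/2 - 289*T/2 (L(T) = 289*(-⅛*4*(1 + T)) = 289*(-½ - T/2) = -289/2 - 289*T/2)
L(-60) - g(-4, -12) = (-289/2 - 289/2*(-60)) - 1*134/3 = (-289/2 + 8670) - 134/3 = 17051/2 - 134/3 = 50885/6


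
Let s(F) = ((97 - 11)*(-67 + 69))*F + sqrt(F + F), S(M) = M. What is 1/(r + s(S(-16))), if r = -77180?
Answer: -19983/1597281164 - I*sqrt(2)/1597281164 ≈ -1.2511e-5 - 8.8539e-10*I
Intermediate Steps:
s(F) = 172*F + sqrt(2)*sqrt(F) (s(F) = (86*2)*F + sqrt(2*F) = 172*F + sqrt(2)*sqrt(F))
1/(r + s(S(-16))) = 1/(-77180 + (172*(-16) + sqrt(2)*sqrt(-16))) = 1/(-77180 + (-2752 + sqrt(2)*(4*I))) = 1/(-77180 + (-2752 + 4*I*sqrt(2))) = 1/(-79932 + 4*I*sqrt(2))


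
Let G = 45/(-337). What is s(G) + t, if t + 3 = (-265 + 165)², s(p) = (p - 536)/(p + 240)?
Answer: 807926818/80835 ≈ 9994.8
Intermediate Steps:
G = -45/337 (G = 45*(-1/337) = -45/337 ≈ -0.13353)
s(p) = (-536 + p)/(240 + p)
t = 9997 (t = -3 + (-265 + 165)² = -3 + (-100)² = -3 + 10000 = 9997)
s(G) + t = (-536 - 45/337)/(240 - 45/337) + 9997 = -180677/337/(80835/337) + 9997 = (337/80835)*(-180677/337) + 9997 = -180677/80835 + 9997 = 807926818/80835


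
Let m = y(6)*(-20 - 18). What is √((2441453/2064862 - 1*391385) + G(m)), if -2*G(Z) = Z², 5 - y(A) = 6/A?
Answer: I*√1717979345321227742/2064862 ≈ 634.77*I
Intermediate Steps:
y(A) = 5 - 6/A
m = -152 (m = (5 - 6/6)*(-20 - 18) = (5 - 6*⅙)*(-38) = (5 - 1)*(-38) = 4*(-38) = -152)
G(Z) = -Z²/2
√((2441453/2064862 - 1*391385) + G(m)) = √((2441453/2064862 - 1*391385) - ½*(-152)²) = √((2441453*(1/2064862) - 391385) - ½*23104) = √((2441453/2064862 - 391385) - 11552) = √(-808153572417/2064862 - 11552) = √(-832006858241/2064862) = I*√1717979345321227742/2064862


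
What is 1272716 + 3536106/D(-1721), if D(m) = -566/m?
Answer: 3402997841/283 ≈ 1.2025e+7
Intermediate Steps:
1272716 + 3536106/D(-1721) = 1272716 + 3536106/((-566/(-1721))) = 1272716 + 3536106/((-566*(-1/1721))) = 1272716 + 3536106/(566/1721) = 1272716 + 3536106*(1721/566) = 1272716 + 3042819213/283 = 3402997841/283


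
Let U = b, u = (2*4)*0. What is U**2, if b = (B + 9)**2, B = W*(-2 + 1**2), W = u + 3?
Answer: 1296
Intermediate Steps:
u = 0 (u = 8*0 = 0)
W = 3 (W = 0 + 3 = 3)
B = -3 (B = 3*(-2 + 1**2) = 3*(-2 + 1) = 3*(-1) = -3)
b = 36 (b = (-3 + 9)**2 = 6**2 = 36)
U = 36
U**2 = 36**2 = 1296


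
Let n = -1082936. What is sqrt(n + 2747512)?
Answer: 8*sqrt(26009) ≈ 1290.2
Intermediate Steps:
sqrt(n + 2747512) = sqrt(-1082936 + 2747512) = sqrt(1664576) = 8*sqrt(26009)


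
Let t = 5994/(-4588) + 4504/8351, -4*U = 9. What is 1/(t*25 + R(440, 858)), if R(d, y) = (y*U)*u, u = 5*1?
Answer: -258881/2503813640 ≈ -0.00010339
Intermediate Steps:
U = -9/4 (U = -1/4*9 = -9/4 ≈ -2.2500)
u = 5
t = -397183/517762 (t = 5994*(-1/4588) + 4504*(1/8351) = -81/62 + 4504/8351 = -397183/517762 ≈ -0.76711)
R(d, y) = -45*y/4 (R(d, y) = (y*(-9/4))*5 = -9*y/4*5 = -45*y/4)
1/(t*25 + R(440, 858)) = 1/(-397183/517762*25 - 45/4*858) = 1/(-9929575/517762 - 19305/2) = 1/(-2503813640/258881) = -258881/2503813640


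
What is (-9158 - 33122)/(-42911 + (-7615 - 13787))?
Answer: 42280/64313 ≈ 0.65741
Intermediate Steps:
(-9158 - 33122)/(-42911 + (-7615 - 13787)) = -42280/(-42911 - 21402) = -42280/(-64313) = -42280*(-1/64313) = 42280/64313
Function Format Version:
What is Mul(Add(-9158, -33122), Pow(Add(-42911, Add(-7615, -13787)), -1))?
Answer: Rational(42280, 64313) ≈ 0.65741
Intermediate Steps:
Mul(Add(-9158, -33122), Pow(Add(-42911, Add(-7615, -13787)), -1)) = Mul(-42280, Pow(Add(-42911, -21402), -1)) = Mul(-42280, Pow(-64313, -1)) = Mul(-42280, Rational(-1, 64313)) = Rational(42280, 64313)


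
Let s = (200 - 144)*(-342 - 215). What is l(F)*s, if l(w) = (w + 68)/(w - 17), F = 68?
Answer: -249536/3 ≈ -83179.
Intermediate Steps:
s = -31192 (s = 56*(-557) = -31192)
l(w) = (68 + w)/(-17 + w)
l(F)*s = ((68 + 68)/(-17 + 68))*(-31192) = (136/51)*(-31192) = ((1/51)*136)*(-31192) = (8/3)*(-31192) = -249536/3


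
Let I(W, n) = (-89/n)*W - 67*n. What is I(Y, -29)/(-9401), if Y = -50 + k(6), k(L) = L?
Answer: -52431/272629 ≈ -0.19232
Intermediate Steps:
Y = -44 (Y = -50 + 6 = -44)
I(W, n) = -67*n - 89*W/n (I(W, n) = -89*W/n - 67*n = -67*n - 89*W/n)
I(Y, -29)/(-9401) = (-67*(-29) - 89*(-44)/(-29))/(-9401) = (1943 - 89*(-44)*(-1/29))*(-1/9401) = (1943 - 3916/29)*(-1/9401) = (52431/29)*(-1/9401) = -52431/272629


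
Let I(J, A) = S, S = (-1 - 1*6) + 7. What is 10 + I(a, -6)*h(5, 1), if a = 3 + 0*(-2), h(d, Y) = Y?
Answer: 10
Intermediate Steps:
a = 3 (a = 3 + 0 = 3)
S = 0 (S = (-1 - 6) + 7 = -7 + 7 = 0)
I(J, A) = 0
10 + I(a, -6)*h(5, 1) = 10 + 0*1 = 10 + 0 = 10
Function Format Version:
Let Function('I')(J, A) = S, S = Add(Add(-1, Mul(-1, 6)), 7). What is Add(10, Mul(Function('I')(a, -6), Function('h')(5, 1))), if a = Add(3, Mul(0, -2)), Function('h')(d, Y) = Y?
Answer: 10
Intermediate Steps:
a = 3 (a = Add(3, 0) = 3)
S = 0 (S = Add(Add(-1, -6), 7) = Add(-7, 7) = 0)
Function('I')(J, A) = 0
Add(10, Mul(Function('I')(a, -6), Function('h')(5, 1))) = Add(10, Mul(0, 1)) = Add(10, 0) = 10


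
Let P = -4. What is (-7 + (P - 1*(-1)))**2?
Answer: 100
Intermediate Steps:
(-7 + (P - 1*(-1)))**2 = (-7 + (-4 - 1*(-1)))**2 = (-7 + (-4 + 1))**2 = (-7 - 3)**2 = (-10)**2 = 100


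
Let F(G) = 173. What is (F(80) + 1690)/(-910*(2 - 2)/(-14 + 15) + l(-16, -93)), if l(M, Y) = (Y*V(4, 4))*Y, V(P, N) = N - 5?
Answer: -207/961 ≈ -0.21540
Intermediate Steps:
V(P, N) = -5 + N
l(M, Y) = -Y**2 (l(M, Y) = (Y*(-5 + 4))*Y = (Y*(-1))*Y = (-Y)*Y = -Y**2)
(F(80) + 1690)/(-910*(2 - 2)/(-14 + 15) + l(-16, -93)) = (173 + 1690)/(-910*(2 - 2)/(-14 + 15) - 1*(-93)**2) = 1863/(-0/1 - 1*8649) = 1863/(-0 - 8649) = 1863/(-910*0 - 8649) = 1863/(0 - 8649) = 1863/(-8649) = 1863*(-1/8649) = -207/961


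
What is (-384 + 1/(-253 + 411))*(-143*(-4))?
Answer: -17351906/79 ≈ -2.1964e+5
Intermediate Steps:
(-384 + 1/(-253 + 411))*(-143*(-4)) = (-384 + 1/158)*572 = -60671/158*572 = -17351906/79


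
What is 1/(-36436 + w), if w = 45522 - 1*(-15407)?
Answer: 1/24493 ≈ 4.0828e-5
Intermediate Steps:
w = 60929 (w = 45522 + 15407 = 60929)
1/(-36436 + w) = 1/(-36436 + 60929) = 1/24493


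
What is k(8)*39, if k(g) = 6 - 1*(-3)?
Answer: 351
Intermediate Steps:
k(g) = 9 (k(g) = 6 + 3 = 9)
k(8)*39 = 9*39 = 351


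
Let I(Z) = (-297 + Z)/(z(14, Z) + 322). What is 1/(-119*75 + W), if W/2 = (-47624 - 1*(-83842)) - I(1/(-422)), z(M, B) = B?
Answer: 135883/8630315883 ≈ 1.5745e-5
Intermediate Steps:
I(Z) = (-297 + Z)/(322 + Z) (I(Z) = (-297 + Z)/(Z + 322) = (-297 + Z)/(322 + Z))
W = 9843071658/135883 (W = 2*((-47624 - 1*(-83842)) - (-297 + 1/(-422))/(322 + 1/(-422))) = 2*((-47624 + 83842) - (-297 - 1/422)/(322 - 1/422)) = 2*(36218 - (-125335)/(135883/422*422)) = 2*(36218 - 422*(-125335)/(135883*422)) = 2*(36218 - 1*(-125335/135883)) = 2*(36218 + 125335/135883) = 2*(4921535829/135883) = 9843071658/135883 ≈ 72438.)
1/(-119*75 + W) = 1/(-119*75 + 9843071658/135883) = 1/(-8925 + 9843071658/135883) = 1/(8630315883/135883) = 135883/8630315883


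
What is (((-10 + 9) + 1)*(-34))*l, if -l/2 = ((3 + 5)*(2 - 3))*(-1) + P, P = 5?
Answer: 0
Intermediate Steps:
l = -26 (l = -2*(((3 + 5)*(2 - 3))*(-1) + 5) = -2*((8*(-1))*(-1) + 5) = -2*(-8*(-1) + 5) = -2*(8 + 5) = -2*13 = -26)
(((-10 + 9) + 1)*(-34))*l = (((-10 + 9) + 1)*(-34))*(-26) = ((-1 + 1)*(-34))*(-26) = (0*(-34))*(-26) = 0*(-26) = 0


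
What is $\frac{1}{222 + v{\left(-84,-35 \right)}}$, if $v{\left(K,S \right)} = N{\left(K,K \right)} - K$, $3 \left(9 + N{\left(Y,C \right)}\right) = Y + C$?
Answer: $\frac{1}{241} \approx 0.0041494$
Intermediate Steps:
$N{\left(Y,C \right)} = -9 + \frac{C}{3} + \frac{Y}{3}$ ($N{\left(Y,C \right)} = -9 + \frac{Y + C}{3} = -9 + \frac{C + Y}{3} = -9 + \left(\frac{C}{3} + \frac{Y}{3}\right) = -9 + \frac{C}{3} + \frac{Y}{3}$)
$v{\left(K,S \right)} = -9 - \frac{K}{3}$ ($v{\left(K,S \right)} = \left(-9 + \frac{K}{3} + \frac{K}{3}\right) - K = \left(-9 + \frac{2 K}{3}\right) - K = -9 - \frac{K}{3}$)
$\frac{1}{222 + v{\left(-84,-35 \right)}} = \frac{1}{222 - -19} = \frac{1}{222 + \left(-9 + 28\right)} = \frac{1}{222 + 19} = \frac{1}{241}$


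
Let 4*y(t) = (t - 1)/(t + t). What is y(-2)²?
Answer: 9/256 ≈ 0.035156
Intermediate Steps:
y(t) = (-1 + t)/(8*t) (y(t) = ((t - 1)/(t + t))/4 = ((-1 + t)/((2*t)))/4 = ((-1 + t)*(1/(2*t)))/4 = ((-1 + t)/(2*t))/4 = (-1 + t)/(8*t))
y(-2)² = ((⅛)*(-1 - 2)/(-2))² = ((⅛)*(-½)*(-3))² = (3/16)² = 9/256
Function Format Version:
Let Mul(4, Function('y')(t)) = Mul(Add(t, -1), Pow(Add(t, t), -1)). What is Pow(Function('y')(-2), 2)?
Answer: Rational(9, 256) ≈ 0.035156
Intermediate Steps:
Function('y')(t) = Mul(Rational(1, 8), Pow(t, -1), Add(-1, t)) (Function('y')(t) = Mul(Rational(1, 4), Mul(Add(t, -1), Pow(Add(t, t), -1))) = Mul(Rational(1, 4), Mul(Add(-1, t), Pow(Mul(2, t), -1))) = Mul(Rational(1, 4), Mul(Add(-1, t), Mul(Rational(1, 2), Pow(t, -1)))) = Mul(Rational(1, 4), Mul(Rational(1, 2), Pow(t, -1), Add(-1, t))) = Mul(Rational(1, 8), Pow(t, -1), Add(-1, t)))
Pow(Function('y')(-2), 2) = Pow(Mul(Rational(1, 8), Pow(-2, -1), Add(-1, -2)), 2) = Pow(Mul(Rational(1, 8), Rational(-1, 2), -3), 2) = Pow(Rational(3, 16), 2) = Rational(9, 256)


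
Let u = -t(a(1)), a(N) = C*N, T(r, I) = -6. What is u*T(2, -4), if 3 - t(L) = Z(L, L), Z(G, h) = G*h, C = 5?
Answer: -132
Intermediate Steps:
a(N) = 5*N
t(L) = 3 - L² (t(L) = 3 - L*L = 3 - L²)
u = 22 (u = -(3 - (5*1)²) = -(3 - 1*5²) = -(3 - 1*25) = -(3 - 25) = -1*(-22) = 22)
u*T(2, -4) = 22*(-6) = -132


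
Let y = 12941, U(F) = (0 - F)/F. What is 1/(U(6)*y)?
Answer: -1/12941 ≈ -7.7274e-5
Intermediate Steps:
U(F) = -1 (U(F) = (-F)/F = -1)
1/(U(6)*y) = 1/(-1*12941) = 1/(-12941) = -1/12941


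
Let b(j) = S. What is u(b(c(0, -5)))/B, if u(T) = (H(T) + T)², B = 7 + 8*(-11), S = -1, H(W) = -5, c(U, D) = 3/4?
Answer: -4/9 ≈ -0.44444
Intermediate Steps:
c(U, D) = ¾ (c(U, D) = 3*(¼) = ¾)
b(j) = -1
B = -81 (B = 7 - 88 = -81)
u(T) = (-5 + T)²
u(b(c(0, -5)))/B = (-5 - 1)²/(-81) = (-6)²*(-1/81) = 36*(-1/81) = -4/9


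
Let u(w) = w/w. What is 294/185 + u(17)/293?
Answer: 86327/54205 ≈ 1.5926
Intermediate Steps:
u(w) = 1
294/185 + u(17)/293 = 294/185 + 1/293 = 86327/54205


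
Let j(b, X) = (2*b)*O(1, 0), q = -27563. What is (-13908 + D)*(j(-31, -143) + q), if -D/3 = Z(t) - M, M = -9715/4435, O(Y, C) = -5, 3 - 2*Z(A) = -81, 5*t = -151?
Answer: 339408507711/887 ≈ 3.8265e+8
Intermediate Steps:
t = -151/5 (t = (⅕)*(-151) = -151/5 ≈ -30.200)
Z(A) = 42 (Z(A) = 3/2 - ½*(-81) = 3/2 + 81/2 = 42)
j(b, X) = -10*b (j(b, X) = (2*b)*(-5) = -10*b)
M = -1943/887 (M = -9715*1/4435 = -1943/887 ≈ -2.1905)
D = -117591/887 (D = -3*(42 - 1*(-1943/887)) = -3*(42 + 1943/887) = -3*39197/887 = -117591/887 ≈ -132.57)
(-13908 + D)*(j(-31, -143) + q) = (-13908 - 117591/887)*(-10*(-31) - 27563) = -12453987*(310 - 27563)/887 = -12453987/887*(-27253) = 339408507711/887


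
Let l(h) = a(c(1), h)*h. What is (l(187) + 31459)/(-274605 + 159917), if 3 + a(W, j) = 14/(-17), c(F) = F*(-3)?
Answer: -549/2048 ≈ -0.26807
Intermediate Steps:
c(F) = -3*F
a(W, j) = -65/17 (a(W, j) = -3 + 14/(-17) = -3 + 14*(-1/17) = -3 - 14/17 = -65/17)
l(h) = -65*h/17
(l(187) + 31459)/(-274605 + 159917) = (-65/17*187 + 31459)/(-274605 + 159917) = (-715 + 31459)/(-114688) = 30744*(-1/114688) = -549/2048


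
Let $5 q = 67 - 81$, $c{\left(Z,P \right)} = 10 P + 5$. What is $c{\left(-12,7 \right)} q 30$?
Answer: $-6300$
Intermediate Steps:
$c{\left(Z,P \right)} = 5 + 10 P$
$q = - \frac{14}{5}$ ($q = \frac{67 - 81}{5} = \frac{1}{5} \left(-14\right) = - \frac{14}{5} \approx -2.8$)
$c{\left(-12,7 \right)} q 30 = \left(5 + 10 \cdot 7\right) \left(- \frac{14}{5}\right) 30 = \left(5 + 70\right) \left(- \frac{14}{5}\right) 30 = 75 \left(- \frac{14}{5}\right) 30 = \left(-210\right) 30 = -6300$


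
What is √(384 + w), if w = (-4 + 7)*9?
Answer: √411 ≈ 20.273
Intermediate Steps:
w = 27 (w = 3*9 = 27)
√(384 + w) = √(384 + 27) = √411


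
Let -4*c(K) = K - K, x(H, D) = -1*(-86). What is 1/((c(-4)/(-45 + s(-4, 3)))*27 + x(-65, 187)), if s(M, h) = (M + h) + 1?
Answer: 1/86 ≈ 0.011628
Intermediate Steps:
x(H, D) = 86
s(M, h) = 1 + M + h
c(K) = 0 (c(K) = -(K - K)/4 = -¼*0 = 0)
1/((c(-4)/(-45 + s(-4, 3)))*27 + x(-65, 187)) = 1/((0/(-45 + (1 - 4 + 3)))*27 + 86) = 1/((0/(-45 + 0))*27 + 86) = 1/((0/(-45))*27 + 86) = 1/((0*(-1/45))*27 + 86) = 1/(0*27 + 86) = 1/(0 + 86) = 1/86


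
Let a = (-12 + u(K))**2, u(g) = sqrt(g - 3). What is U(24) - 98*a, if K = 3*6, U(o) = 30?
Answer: -15552 + 2352*sqrt(15) ≈ -6442.7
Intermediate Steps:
K = 18
u(g) = sqrt(-3 + g)
a = (-12 + sqrt(15))**2 (a = (-12 + sqrt(-3 + 18))**2 = (-12 + sqrt(15))**2 ≈ 66.048)
U(24) - 98*a = 30 - 98*(12 - sqrt(15))**2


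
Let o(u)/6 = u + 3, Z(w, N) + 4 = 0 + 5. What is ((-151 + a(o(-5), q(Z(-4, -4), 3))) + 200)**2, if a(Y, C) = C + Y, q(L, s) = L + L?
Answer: 1521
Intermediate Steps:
Z(w, N) = 1 (Z(w, N) = -4 + (0 + 5) = -4 + 5 = 1)
o(u) = 18 + 6*u (o(u) = 6*(u + 3) = 6*(3 + u) = 18 + 6*u)
q(L, s) = 2*L
((-151 + a(o(-5), q(Z(-4, -4), 3))) + 200)**2 = ((-151 + (2*1 + (18 + 6*(-5)))) + 200)**2 = ((-151 + (2 + (18 - 30))) + 200)**2 = ((-151 + (2 - 12)) + 200)**2 = ((-151 - 10) + 200)**2 = (-161 + 200)**2 = 39**2 = 1521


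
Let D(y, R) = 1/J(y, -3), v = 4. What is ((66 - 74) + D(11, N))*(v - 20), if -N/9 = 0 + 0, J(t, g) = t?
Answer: 1392/11 ≈ 126.55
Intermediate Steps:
N = 0 (N = -9*(0 + 0) = -9*0 = 0)
D(y, R) = 1/y
((66 - 74) + D(11, N))*(v - 20) = ((66 - 74) + 1/11)*(4 - 20) = (-8 + 1/11)*(-16) = -87/11*(-16) = 1392/11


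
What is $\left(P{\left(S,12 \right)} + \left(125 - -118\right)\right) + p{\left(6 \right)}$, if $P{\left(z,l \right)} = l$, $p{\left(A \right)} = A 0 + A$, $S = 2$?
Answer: $261$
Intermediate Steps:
$p{\left(A \right)} = A$ ($p{\left(A \right)} = 0 + A = A$)
$\left(P{\left(S,12 \right)} + \left(125 - -118\right)\right) + p{\left(6 \right)} = \left(12 + \left(125 - -118\right)\right) + 6 = \left(12 + \left(125 + 118\right)\right) + 6 = \left(12 + 243\right) + 6 = 255 + 6 = 261$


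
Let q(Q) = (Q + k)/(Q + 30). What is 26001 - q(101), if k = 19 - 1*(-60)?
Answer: 3405951/131 ≈ 26000.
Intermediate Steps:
k = 79 (k = 19 + 60 = 79)
q(Q) = (79 + Q)/(30 + Q) (q(Q) = (Q + 79)/(Q + 30) = (79 + Q)/(30 + Q))
26001 - q(101) = 26001 - (79 + 101)/(30 + 101) = 26001 - 180/131 = 3405951/131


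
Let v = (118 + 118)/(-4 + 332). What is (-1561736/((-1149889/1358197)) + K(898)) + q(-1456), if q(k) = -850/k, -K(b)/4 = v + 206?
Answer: 4867967727609989/2640145144 ≈ 1.8438e+6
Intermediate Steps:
v = 59/82 (v = 236/328 = 236*(1/328) = 59/82 ≈ 0.71951)
K(b) = -33902/41 (K(b) = -4*(59/82 + 206) = -4*16951/82 = -33902/41)
(-1561736/((-1149889/1358197)) + K(898)) + q(-1456) = (-1561736/((-1149889/1358197)) - 33902/41) - 850/(-1456) = (-1561736/((-1149889*1/1358197)) - 33902/41) - 850*(-1/1456) = (-1561736/(-1149889/1358197) - 33902/41) + 425/728 = (-1561736*(-1358197/1149889) - 33902/41) + 425/728 = (2121145149992/1149889 - 33902/41) + 425/728 = 86927967612794/47145449 + 425/728 = 4867967727609989/2640145144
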